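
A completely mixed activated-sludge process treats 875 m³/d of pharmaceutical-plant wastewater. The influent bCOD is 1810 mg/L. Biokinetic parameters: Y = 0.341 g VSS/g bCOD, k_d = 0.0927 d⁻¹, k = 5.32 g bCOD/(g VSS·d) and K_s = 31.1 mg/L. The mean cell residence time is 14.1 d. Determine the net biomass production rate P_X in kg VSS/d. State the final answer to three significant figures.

For a completely mixed reactor with recycle the Lawrence–McCarty relation gives S = K_s·(1 + k_d·θ_c) / [θ_c·(Y·k − k_d) − 1] = 31.1 × (1 + 0.0927 × 14.1) / [14.1 × (0.341 × 5.32 − 0.0927) − 1] = 71.75 / 23.27 = 3.083 mg/L.
Observed yield with endogenous decay: Y_obs = Y / (1 + k_d·θ_c) = 0.341 / (1 + 0.0927 × 14.1) = 0.341 / 2.307 = 0.1478 g VSS/g bCOD.
Mass of bCOD removed per day: Q(S₀ − S) = 875 × 1807 g/m³ = 1581 kg/d.
Biomass produced: P_X = Y_obs·Q·ΔS = 0.1478 × 1581 ≈ 233.7 kg VSS/d.

P_X ≈ 234 kg VSS/d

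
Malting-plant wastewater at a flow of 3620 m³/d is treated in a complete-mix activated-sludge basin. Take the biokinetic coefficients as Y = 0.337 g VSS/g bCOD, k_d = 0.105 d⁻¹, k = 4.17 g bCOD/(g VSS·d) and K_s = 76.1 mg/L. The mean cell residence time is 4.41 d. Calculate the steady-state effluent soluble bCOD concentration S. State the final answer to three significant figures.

From the Monod/SRT balance for a CMAS, S = K_s·(1+k_d θ_c)/[θ_c·(Y k − k_d) − 1] = 76.1 × (1 + 0.105 × 4.41) / [4.41 × (0.337 × 4.17 − 0.105) − 1] = 111.3 / 4.734 = 23.52 mg/L.

S ≈ 23.5 mg/L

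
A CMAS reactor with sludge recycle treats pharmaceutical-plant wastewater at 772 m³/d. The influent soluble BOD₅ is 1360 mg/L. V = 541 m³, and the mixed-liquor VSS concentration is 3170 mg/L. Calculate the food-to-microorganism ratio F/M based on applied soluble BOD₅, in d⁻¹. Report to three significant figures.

F/M = Q·S₀ / (V·X) = 772 × 1360 / (541.0 × 3170) = 0.6122 g soluble BOD₅·(g VSS·d)⁻¹.

F/M ≈ 0.612 d⁻¹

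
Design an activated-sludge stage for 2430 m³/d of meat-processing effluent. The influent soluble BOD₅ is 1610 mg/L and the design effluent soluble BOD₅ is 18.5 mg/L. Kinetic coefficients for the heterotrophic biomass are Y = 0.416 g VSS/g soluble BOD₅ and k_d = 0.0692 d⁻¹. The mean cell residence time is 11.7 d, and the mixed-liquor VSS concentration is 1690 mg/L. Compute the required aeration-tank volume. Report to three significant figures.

V ≈ 6150 m³

Steady-state biomass mass balance: V·X·(1 + k_d·θ_c) = Y·Q·(S₀ − S)·θ_c, so V = 0.416 × 2430 × (1610 − 18.5) × 11.7 / [1690 × (1 + 0.0692 × 11.7)] = 1.88×10^7 / 3058 = 6155 m³.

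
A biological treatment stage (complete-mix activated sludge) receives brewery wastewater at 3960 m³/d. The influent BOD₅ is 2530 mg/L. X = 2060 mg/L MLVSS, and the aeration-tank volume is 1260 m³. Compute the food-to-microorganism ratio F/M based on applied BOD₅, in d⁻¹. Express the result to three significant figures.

F/M = Q·S₀ / (V·X) = 3960 × 2530 / (1260 × 2060) = 3.860 g BOD₅·(g VSS·d)⁻¹.

F/M ≈ 3.86 d⁻¹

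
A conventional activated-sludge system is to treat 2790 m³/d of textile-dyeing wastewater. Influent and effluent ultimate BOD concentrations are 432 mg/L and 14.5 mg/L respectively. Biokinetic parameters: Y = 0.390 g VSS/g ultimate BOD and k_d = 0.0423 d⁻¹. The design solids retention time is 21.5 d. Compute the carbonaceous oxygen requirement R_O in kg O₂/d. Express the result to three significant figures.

R_O ≈ 827 kg O₂/d

Correct the yield for decay: Y_obs = Y/(1 + k_d θ_c) = 0.390 / (1 + 0.0423 × 21.5) = 0.390 / 1.909 = 0.2042.
Substrate removed = Q·(S₀ − S) = 2790 m³/d × (432 − 14.5) g/m³ = 1.16×10^6 g/d = 1165 kg/d.
Biomass synthesised: P_X = Y_obs × 1165 = 237.9 kg VSS/d.
R_O = Q·(S₀ − S) − 1.42·P_X = 1165 − 1.42 × 237.9 = 827.0 kg O₂/d.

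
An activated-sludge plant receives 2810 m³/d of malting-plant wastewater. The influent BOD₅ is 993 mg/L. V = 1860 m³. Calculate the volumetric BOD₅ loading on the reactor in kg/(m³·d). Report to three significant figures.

L_v ≈ 1.50 kg BOD₅/(m³·d)

Volumetric loading L_v = Q·S₀ / V = 2810 × 993 g/m³ / 1860 m³ = 1500 g/(m³·d) = 1.500 kg BOD₅/(m³·d).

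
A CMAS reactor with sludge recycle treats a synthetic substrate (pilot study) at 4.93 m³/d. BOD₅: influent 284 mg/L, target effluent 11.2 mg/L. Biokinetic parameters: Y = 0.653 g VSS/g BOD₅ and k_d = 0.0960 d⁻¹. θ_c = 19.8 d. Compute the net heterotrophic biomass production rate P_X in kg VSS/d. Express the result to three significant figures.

P_X ≈ 0.303 kg VSS/d

Observed yield with endogenous decay: Y_obs = Y / (1 + k_d·θ_c) = 0.653 / (1 + 0.0960 × 19.8) = 0.653 / 2.901 = 0.2251 g VSS/g BOD₅.
Mass of BOD₅ removed per day: Q(S₀ − S) = 4.93 × 272.8 g/m³ = 1.345 kg/d.
Biomass produced: P_X = Y_obs·Q·ΔS = 0.2251 × 1.345 ≈ 0.3028 kg VSS/d.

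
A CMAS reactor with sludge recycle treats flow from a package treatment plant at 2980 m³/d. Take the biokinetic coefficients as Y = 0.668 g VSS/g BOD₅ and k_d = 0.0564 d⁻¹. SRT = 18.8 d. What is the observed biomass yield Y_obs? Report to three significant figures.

Y_obs ≈ 0.324 g VSS/g BOD₅

Observed yield with endogenous decay: Y_obs = Y / (1 + k_d·θ_c) = 0.668 / (1 + 0.0564 × 18.8) = 0.668 / 2.060 = 0.3242 g VSS/g BOD₅.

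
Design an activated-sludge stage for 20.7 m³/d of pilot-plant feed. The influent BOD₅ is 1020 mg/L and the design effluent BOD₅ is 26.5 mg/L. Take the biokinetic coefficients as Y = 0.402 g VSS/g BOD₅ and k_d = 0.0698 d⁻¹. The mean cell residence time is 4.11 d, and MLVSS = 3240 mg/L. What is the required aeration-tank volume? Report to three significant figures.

Steady-state biomass mass balance: V·X·(1 + k_d·θ_c) = Y·Q·(S₀ − S)·θ_c, so V = 0.402 × 20.7 × (1020 − 26.5) × 4.11 / [3240 × (1 + 0.0698 × 4.11)] = 3.4×10^4 / 4169 = 8.149 m³.

V ≈ 8.15 m³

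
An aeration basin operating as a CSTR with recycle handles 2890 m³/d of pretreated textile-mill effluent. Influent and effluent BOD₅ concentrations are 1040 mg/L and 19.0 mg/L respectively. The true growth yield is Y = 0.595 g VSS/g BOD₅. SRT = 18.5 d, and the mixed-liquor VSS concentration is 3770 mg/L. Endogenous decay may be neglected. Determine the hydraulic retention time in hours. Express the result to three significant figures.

τ ≈ 71.5 h

Biomass mass balance (decay neglected): V·X = Y·Q·(S₀ − S)·θ_c, so V = 0.595 × 2890 × (1040 − 19.0) × 18.5 / 3770 = 8615 m³.
Hydraulic retention time τ = V/Q = 8615 / 2890 = 2.981 d = 71.55 h.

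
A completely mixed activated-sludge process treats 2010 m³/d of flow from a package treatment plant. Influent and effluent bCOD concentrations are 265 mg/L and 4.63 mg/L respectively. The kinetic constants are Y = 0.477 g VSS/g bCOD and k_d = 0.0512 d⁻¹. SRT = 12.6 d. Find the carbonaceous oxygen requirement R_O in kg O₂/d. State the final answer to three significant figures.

Observed yield with endogenous decay: Y_obs = Y / (1 + k_d·θ_c) = 0.477 / (1 + 0.0512 × 12.6) = 0.477 / 1.645 = 0.2899 g VSS/g bCOD.
Substrate removed = Q·(S₀ − S) = 2010 m³/d × (265 − 4.63) g/m³ = 5.23×10^5 g/d = 523.3 kg/d.
P_X = Y_obs·Q·(S₀ − S) = 0.2899 × 523.3 = 151.7 kg VSS/d.
Carbonaceous O₂ demand = substrate oxidised − cell-mass equivalent = 523.3 − 1.42 × 151.7 = 307.9 kg O₂/d.

R_O ≈ 308 kg O₂/d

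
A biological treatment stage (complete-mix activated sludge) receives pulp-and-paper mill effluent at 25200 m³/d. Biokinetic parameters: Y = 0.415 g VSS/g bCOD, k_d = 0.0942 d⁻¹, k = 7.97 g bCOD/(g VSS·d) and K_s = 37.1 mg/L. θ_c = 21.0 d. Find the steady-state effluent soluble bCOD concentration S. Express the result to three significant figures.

Effluent substrate depends only on kinetics and SRT: S = K_s(1 + k_d θ_c) / [θ_c(Yk − k_d) − 1] = 37.1 × (1 + 0.0942 × 21.0) / [21.0 × (0.415 × 7.97 − 0.0942) − 1] = 110.5 / 66.48 = 1.662 mg/L.

S ≈ 1.66 mg/L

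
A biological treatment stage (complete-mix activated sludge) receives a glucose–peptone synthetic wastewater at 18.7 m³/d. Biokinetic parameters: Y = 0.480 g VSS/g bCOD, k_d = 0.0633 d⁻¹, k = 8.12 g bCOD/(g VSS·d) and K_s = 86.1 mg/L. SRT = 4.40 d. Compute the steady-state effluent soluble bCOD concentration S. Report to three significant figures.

For a completely mixed reactor with recycle the Lawrence–McCarty relation gives S = K_s·(1 + k_d·θ_c) / [θ_c·(Y·k − k_d) − 1] = 86.1 × (1 + 0.0633 × 4.40) / [4.40 × (0.480 × 8.12 − 0.0633) − 1] = 110.1 / 15.87 = 6.936 mg/L.

S ≈ 6.94 mg/L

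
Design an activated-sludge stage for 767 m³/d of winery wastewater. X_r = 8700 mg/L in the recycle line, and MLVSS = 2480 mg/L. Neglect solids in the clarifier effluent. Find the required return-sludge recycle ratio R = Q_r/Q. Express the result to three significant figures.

Mass balance around the secondary clarifier (neglecting effluent solids): R = X / (X_r − X) = 2480 / (8700 − 2480) = 0.3987.

R ≈ 0.399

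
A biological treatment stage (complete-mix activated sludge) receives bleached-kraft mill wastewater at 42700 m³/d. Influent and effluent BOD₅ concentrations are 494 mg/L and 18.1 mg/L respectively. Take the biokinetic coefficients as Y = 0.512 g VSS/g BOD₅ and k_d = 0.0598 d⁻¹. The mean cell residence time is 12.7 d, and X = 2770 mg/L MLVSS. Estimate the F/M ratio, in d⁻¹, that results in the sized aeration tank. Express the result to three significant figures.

F/M ≈ 0.281 d⁻¹

From the SRT design equation V = Y Q (S₀−S) θ_c / [X (1 + k_d θ_c)] = 0.512 × 42700 × (494 − 18.1) × 12.7 / [2770 × (1 + 0.0598 × 12.7)] = 1.32×10^8 / 4874 = 27112 m³.
Food-to-microorganism ratio F/M = Q S₀ / (V X) = 42700 × 494 / (27112 × 2770) = 0.2809 d⁻¹.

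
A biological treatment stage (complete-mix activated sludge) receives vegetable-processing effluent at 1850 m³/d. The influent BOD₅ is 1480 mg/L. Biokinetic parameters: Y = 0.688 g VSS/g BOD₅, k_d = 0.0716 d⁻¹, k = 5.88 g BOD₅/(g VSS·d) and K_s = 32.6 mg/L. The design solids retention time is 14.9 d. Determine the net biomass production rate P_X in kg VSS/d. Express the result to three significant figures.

P_X ≈ 911 kg VSS/d

From the Monod/SRT balance for a CMAS, S = K_s·(1+k_d θ_c)/[θ_c·(Y k − k_d) − 1] = 32.6 × (1 + 0.0716 × 14.9) / [14.9 × (0.688 × 5.88 − 0.0716) − 1] = 67.38 / 58.21 = 1.158 mg/L.
Y_obs = Y / (1 + k_d θ_c) = 0.688 / (1 + 0.0716 × 14.9) = 0.688 / 2.067 = 0.3329.
Q·(S₀ − S) = 1850 × (1480 − 1.16) × 10⁻³ = 2736 kg/d removed.
So the net sludge growth is P_X = 0.3329 × 2736 = 910.7 kg VSS/d.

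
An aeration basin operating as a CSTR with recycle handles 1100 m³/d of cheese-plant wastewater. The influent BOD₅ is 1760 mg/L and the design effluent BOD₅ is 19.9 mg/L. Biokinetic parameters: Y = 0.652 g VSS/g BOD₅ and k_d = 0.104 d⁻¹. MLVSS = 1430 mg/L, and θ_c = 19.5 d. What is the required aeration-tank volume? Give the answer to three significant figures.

From the SRT design equation V = Y Q (S₀−S) θ_c / [X (1 + k_d θ_c)] = 0.652 × 1100 × (1760 − 19.9) × 19.5 / [1430 × (1 + 0.104 × 19.5)] = 2.43×10^7 / 4330 = 5620 m³.

V ≈ 5620 m³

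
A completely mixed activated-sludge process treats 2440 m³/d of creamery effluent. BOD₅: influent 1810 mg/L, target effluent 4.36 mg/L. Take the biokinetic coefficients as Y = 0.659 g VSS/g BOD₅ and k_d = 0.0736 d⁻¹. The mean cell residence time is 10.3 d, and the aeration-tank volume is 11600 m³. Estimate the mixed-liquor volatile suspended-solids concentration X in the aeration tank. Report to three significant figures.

X = Y·Q·ΔS·θ_c / [V·(1 + k_d θ_c)] = 0.659 × 2440 × (1810 − 4.36) × 10.3 / [11600 × (1 + 0.0736 × 10.3)] = 1466 mg/L.

X ≈ 1470 mg/L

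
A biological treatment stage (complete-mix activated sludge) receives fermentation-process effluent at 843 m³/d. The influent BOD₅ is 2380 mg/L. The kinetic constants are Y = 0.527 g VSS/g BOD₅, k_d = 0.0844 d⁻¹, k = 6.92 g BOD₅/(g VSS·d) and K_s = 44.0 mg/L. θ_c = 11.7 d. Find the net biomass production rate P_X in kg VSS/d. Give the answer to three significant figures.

P_X ≈ 532 kg VSS/d

For a completely mixed reactor with recycle the Lawrence–McCarty relation gives S = K_s·(1 + k_d·θ_c) / [θ_c·(Y·k − k_d) − 1] = 44.0 × (1 + 0.0844 × 11.7) / [11.7 × (0.527 × 6.92 − 0.0844) − 1] = 87.45 / 40.68 = 2.150 mg/L.
Y_obs = Y / (1 + k_d θ_c) = 0.527 / (1 + 0.0844 × 11.7) = 0.527 / 1.987 = 0.2652.
Mass of BOD₅ removed per day: Q(S₀ − S) = 843 × 2378 g/m³ = 2005 kg/d.
Biomass produced: P_X = Y_obs·Q·ΔS = 0.2652 × 2005 ≈ 531.5 kg VSS/d.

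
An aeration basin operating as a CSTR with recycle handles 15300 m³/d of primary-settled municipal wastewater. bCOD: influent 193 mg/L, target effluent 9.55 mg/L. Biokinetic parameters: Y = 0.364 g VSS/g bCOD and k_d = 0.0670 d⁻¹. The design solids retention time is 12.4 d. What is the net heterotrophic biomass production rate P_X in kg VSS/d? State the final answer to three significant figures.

Observed yield with endogenous decay: Y_obs = Y / (1 + k_d·θ_c) = 0.364 / (1 + 0.0670 × 12.4) = 0.364 / 1.831 = 0.1988 g VSS/g bCOD.
ΔS = 193 − 9.55 = 183.4 mg/L, so the substrate removal rate is 15300 × 183.4/1000 = 2807 kg bCOD/d.
Biomass produced: P_X = Y_obs·Q·ΔS = 0.1988 × 2807 ≈ 558.0 kg VSS/d.

P_X ≈ 558 kg VSS/d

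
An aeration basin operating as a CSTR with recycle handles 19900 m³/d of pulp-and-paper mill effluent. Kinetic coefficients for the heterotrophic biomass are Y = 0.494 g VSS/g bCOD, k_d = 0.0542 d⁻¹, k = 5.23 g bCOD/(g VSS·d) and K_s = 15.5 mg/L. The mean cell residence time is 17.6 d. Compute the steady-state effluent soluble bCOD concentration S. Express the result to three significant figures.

S ≈ 0.696 mg/L

For a completely mixed reactor with recycle the Lawrence–McCarty relation gives S = K_s·(1 + k_d·θ_c) / [θ_c·(Y·k − k_d) − 1] = 15.5 × (1 + 0.0542 × 17.6) / [17.6 × (0.494 × 5.23 − 0.0542) − 1] = 30.29 / 43.52 = 0.6959 mg/L.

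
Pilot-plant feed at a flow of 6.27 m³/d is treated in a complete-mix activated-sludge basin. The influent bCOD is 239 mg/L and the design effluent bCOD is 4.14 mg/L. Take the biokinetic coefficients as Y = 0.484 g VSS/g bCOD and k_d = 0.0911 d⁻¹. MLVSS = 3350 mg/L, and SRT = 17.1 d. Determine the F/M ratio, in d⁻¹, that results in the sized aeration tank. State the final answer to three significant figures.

F/M ≈ 0.314 d⁻¹

Steady-state biomass mass balance: V·X·(1 + k_d·θ_c) = Y·Q·(S₀ − S)·θ_c, so V = 0.484 × 6.27 × (239 − 4.14) × 17.1 / [3350 × (1 + 0.0911 × 17.1)] = 1.22×10^4 / 8569 = 1.422 m³.
Food-to-microorganism ratio F/M = Q S₀ / (V X) = 6.27 × 239 / (1.422 × 3350) = 0.3145 d⁻¹.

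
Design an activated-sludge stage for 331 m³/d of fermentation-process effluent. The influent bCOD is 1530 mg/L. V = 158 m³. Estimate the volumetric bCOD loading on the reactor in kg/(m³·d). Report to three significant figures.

L_v ≈ 3.21 kg bCOD/(m³·d)

Volumetric loading L_v = Q·S₀ / V = 331 × 1530 g/m³ / 158.0 m³ = 3205 g/(m³·d) = 3.205 kg bCOD/(m³·d).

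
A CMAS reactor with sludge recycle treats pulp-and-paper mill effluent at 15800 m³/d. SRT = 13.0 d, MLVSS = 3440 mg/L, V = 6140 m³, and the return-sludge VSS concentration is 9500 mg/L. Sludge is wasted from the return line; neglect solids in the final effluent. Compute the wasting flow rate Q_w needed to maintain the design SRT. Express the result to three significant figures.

Q_w ≈ 171 m³/d

Wasting from the return line (neglecting effluent solids): Q_w = V·X / (θ_c·X_r) = 6140 × 3440 / (13.0 × 9500) = 171.0 m³/d.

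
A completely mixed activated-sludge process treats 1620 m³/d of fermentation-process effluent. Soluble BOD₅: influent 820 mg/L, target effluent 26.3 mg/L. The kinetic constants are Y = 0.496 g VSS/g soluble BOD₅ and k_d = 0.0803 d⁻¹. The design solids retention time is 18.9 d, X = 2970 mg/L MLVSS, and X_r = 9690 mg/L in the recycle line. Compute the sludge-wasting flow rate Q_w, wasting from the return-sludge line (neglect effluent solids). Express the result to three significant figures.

Steady-state biomass mass balance: V·X·(1 + k_d·θ_c) = Y·Q·(S₀ − S)·θ_c, so V = 0.496 × 1620 × (820 − 26.3) × 18.9 / [2970 × (1 + 0.0803 × 18.9)] = 1.21×10^7 / 7477 = 1612 m³.
Q_w = (V·X)/(θ_c X_r) = 1612 × 2970 / (18.9 × 9690) = 26.14 m³/d.

Q_w ≈ 26.1 m³/d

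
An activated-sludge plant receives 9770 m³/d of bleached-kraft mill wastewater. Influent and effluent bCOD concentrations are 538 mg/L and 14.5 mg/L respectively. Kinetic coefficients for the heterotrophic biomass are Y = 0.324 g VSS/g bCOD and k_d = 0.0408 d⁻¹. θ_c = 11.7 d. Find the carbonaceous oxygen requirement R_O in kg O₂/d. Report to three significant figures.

Observed yield with endogenous decay: Y_obs = Y / (1 + k_d·θ_c) = 0.324 / (1 + 0.0408 × 11.7) = 0.324 / 1.477 = 0.2193 g VSS/g bCOD.
Q·(S₀ − S) = 9770 × (538 − 14.5) × 10⁻³ = 5115 kg/d removed.
Biomass synthesised: P_X = Y_obs × 5115 = 1122 kg VSS/d.
R_O = Q·ΔS − 1.42 P_X = 5115 − 1593 = 3522 kg O₂/d.

R_O ≈ 3520 kg O₂/d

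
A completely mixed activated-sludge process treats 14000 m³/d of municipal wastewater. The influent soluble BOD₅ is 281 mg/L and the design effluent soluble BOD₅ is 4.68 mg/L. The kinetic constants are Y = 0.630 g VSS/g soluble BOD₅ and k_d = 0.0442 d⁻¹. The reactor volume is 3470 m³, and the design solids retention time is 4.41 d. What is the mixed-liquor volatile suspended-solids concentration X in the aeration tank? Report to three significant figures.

X ≈ 2590 mg/L

Solving the biomass balance for X: X = Y Q (S₀−S) θ_c / [V (1+k_d θ_c)] = 0.630 × 14000 × (281 − 4.68) × 4.41 / [3470 × (1 + 0.0442 × 4.41)] = 2592 mg/L.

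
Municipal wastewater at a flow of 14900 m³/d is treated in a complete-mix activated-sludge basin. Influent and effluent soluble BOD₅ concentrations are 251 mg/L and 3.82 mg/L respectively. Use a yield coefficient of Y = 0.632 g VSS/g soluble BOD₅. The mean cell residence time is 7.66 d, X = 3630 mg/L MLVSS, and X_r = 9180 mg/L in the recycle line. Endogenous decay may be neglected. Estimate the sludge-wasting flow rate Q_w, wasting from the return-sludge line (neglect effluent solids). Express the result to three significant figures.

Q_w ≈ 254 m³/d

With k_d = 0 the design equation reduces to V = Y Q (S₀−S) θ_c / X = 0.632 × 14900 × (251 − 3.82) × 7.66 / 3630 = 4912 m³.
Wasting from the return line (neglecting effluent solids): Q_w = V·X / (θ_c·X_r) = 4912 × 3630 / (7.66 × 9180) = 253.6 m³/d.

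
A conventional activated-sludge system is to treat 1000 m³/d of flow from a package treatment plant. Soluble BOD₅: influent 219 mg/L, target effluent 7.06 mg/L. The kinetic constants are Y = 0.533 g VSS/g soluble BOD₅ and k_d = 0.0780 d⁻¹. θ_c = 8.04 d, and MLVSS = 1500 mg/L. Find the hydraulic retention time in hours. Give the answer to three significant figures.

Steady-state biomass mass balance: V·X·(1 + k_d·θ_c) = Y·Q·(S₀ − S)·θ_c, so V = 0.533 × 1000 × (219 − 7.06) × 8.04 / [1500 × (1 + 0.0780 × 8.04)] = 9.08×10^5 / 2441 = 372.1 m³.
HRT = V/Q = 372.1 m³ / 1000 m³·d⁻¹ = 0.3721 d × 24 = 8.931 h.

τ ≈ 8.93 h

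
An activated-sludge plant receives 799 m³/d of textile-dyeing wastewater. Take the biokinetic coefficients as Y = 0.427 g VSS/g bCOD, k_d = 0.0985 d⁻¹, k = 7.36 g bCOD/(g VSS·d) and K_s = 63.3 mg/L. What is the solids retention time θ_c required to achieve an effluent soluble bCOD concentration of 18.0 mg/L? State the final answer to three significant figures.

At the target effluent, Y k S/(K_s+S) = 0.427×7.36×18.0/81.30 = 0.6958 d⁻¹.
1/θ_c = 0.6958 − 0.0985 = 0.5973 d⁻¹, so θ_c = 1.674 d.

θ_c ≈ 1.67 d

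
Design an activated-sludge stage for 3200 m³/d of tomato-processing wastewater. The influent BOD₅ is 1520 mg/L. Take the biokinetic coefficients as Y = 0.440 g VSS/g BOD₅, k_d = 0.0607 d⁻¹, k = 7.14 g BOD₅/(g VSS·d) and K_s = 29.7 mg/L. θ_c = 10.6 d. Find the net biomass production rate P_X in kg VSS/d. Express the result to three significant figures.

Effluent substrate depends only on kinetics and SRT: S = K_s(1 + k_d θ_c) / [θ_c(Yk − k_d) − 1] = 29.7 × (1 + 0.0607 × 10.6) / [10.6 × (0.440 × 7.14 − 0.0607) − 1] = 48.81 / 31.66 = 1.542 mg/L.
Correct the yield for decay: Y_obs = Y/(1 + k_d θ_c) = 0.440 / (1 + 0.0607 × 10.6) = 0.440 / 1.643 = 0.2677.
Mass of BOD₅ removed per day: Q(S₀ − S) = 3200 × 1518 g/m³ = 4859 kg/d.
Net biomass production P_X = Y_obs × Q·(S₀ − S) = 0.2677 × 4859 = 1301 kg VSS/d.

P_X ≈ 1300 kg VSS/d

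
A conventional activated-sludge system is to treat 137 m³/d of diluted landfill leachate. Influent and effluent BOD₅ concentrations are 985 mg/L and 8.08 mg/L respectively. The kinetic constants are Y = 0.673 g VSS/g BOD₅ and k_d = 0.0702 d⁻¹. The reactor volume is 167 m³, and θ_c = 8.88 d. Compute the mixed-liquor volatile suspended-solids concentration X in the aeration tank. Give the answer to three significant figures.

X = Y·Q·ΔS·θ_c / [V·(1 + k_d θ_c)] = 0.673 × 137 × (985 − 8.08) × 8.88 / [167 × (1 + 0.0702 × 8.88)] = 2950 mg/L.

X ≈ 2950 mg/L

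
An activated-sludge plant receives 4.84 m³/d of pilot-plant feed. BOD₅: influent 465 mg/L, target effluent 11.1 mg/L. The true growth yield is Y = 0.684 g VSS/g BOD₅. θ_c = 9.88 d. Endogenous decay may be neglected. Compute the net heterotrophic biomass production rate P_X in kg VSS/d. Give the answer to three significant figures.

P_X ≈ 1.50 kg VSS/d

No decay correction is needed, so Y_obs = Y = 0.684.
Q·(S₀ − S) = 4.84 × (465 − 11.1) × 10⁻³ = 2.197 kg/d removed.
So the net sludge growth is P_X = 0.6840 × 2.197 = 1.503 kg VSS/d.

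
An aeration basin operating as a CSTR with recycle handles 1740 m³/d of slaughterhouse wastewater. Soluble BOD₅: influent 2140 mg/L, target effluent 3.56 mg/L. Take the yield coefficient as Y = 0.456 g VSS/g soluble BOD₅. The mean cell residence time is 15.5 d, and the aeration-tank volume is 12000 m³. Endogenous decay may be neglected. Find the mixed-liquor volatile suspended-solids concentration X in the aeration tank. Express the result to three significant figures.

X = Y·Q·ΔS·θ_c / V = 0.456 × 1740 × (2140 − 3.56) × 15.5 / 12000 = 2190 mg/L.

X ≈ 2190 mg/L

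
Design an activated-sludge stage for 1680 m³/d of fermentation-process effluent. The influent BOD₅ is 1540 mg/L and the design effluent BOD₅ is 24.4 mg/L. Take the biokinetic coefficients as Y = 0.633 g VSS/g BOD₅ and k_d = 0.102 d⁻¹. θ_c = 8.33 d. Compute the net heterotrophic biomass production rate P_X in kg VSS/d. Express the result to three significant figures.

Correct the yield for decay: Y_obs = Y/(1 + k_d θ_c) = 0.633 / (1 + 0.102 × 8.33) = 0.633 / 1.850 = 0.3422.
Q·(S₀ − S) = 1680 × (1540 − 24.4) × 10⁻³ = 2546 kg/d removed.
Net biomass production P_X = Y_obs × Q·(S₀ − S) = 0.3422 × 2546 = 871.4 kg VSS/d.

P_X ≈ 871 kg VSS/d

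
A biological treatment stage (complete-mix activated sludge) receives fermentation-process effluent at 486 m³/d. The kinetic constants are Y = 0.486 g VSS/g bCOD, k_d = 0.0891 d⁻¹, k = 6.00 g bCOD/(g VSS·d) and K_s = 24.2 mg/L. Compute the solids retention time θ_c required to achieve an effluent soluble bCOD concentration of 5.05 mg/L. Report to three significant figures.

θ_c ≈ 2.41 d

From 1/θ_c = Y·k·S/(K_s + S) − k_d: Y·k·S/(K_s+S) = 0.486 × 6.00 × 5.05 / (24.2 + 5.05) = 0.5034 d⁻¹.
θ_c = 1/(μ − k_d) = 1/(0.5034 − 0.0891) = 1/0.4143 = 2.413 d.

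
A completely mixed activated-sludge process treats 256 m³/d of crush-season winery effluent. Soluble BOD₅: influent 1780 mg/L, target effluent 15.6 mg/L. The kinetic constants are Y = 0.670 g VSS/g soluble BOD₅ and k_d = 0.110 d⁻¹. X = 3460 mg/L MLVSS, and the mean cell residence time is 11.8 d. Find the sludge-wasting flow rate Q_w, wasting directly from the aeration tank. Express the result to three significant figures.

Q_w ≈ 38.1 m³/d

Rearranging the biomass balance for a CMAS with decay, V = Y·Q·ΔS·θ_c / [X·(1+k_d θ_c)] = 0.670 × 256 × (1780 − 15.6) × 11.8 / [3460 × (1 + 0.110 × 11.8)] = 3.57×10^6 / 7951 = 449.1 m³.
Wasting from the aeration tank: Q_w = V / θ_c = 449.1 / 11.8 = 38.06 m³/d.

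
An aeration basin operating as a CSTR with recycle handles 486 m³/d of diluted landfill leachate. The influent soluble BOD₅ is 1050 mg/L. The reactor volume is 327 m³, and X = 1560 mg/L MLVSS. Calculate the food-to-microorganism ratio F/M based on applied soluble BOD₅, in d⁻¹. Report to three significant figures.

F/M ≈ 1.00 d⁻¹

F/M = applied load / biomass = Q·S₀/(V·X) = 486 × 1050 / (327.0 × 1560) = 1.000 d⁻¹.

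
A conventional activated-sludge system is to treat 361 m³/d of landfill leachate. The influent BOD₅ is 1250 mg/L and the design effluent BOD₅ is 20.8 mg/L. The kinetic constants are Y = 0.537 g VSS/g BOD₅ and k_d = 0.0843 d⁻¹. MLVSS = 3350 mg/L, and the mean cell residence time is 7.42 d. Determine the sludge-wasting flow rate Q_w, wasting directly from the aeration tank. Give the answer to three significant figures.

Rearranging the biomass balance for a CMAS with decay, V = Y·Q·ΔS·θ_c / [X·(1+k_d θ_c)] = 0.537 × 361 × (1250 − 20.8) × 7.42 / [3350 × (1 + 0.0843 × 7.42)] = 1.77×10^6 / 5445 = 324.7 m³.
Wasting from the aeration tank: Q_w = V / θ_c = 324.7 / 7.42 = 43.76 m³/d.

Q_w ≈ 43.8 m³/d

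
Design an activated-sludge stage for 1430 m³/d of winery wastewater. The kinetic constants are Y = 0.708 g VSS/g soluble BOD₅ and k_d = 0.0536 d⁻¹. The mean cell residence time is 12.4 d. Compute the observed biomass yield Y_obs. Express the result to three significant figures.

Observed yield with endogenous decay: Y_obs = Y / (1 + k_d·θ_c) = 0.708 / (1 + 0.0536 × 12.4) = 0.708 / 1.665 = 0.4253 g VSS/g soluble BOD₅.

Y_obs ≈ 0.425 g VSS/g soluble BOD₅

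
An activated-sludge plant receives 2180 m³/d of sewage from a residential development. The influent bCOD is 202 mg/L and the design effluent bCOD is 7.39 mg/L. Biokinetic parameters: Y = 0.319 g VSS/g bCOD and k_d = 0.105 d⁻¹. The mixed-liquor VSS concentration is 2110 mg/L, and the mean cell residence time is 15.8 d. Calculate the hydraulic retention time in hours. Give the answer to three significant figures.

From the SRT design equation V = Y Q (S₀−S) θ_c / [X (1 + k_d θ_c)] = 0.319 × 2180 × (202 − 7.39) × 15.8 / [2110 × (1 + 0.105 × 15.8)] = 2.14×10^6 / 5610 = 381.1 m³.
Hydraulic retention time τ = V/Q = 381.1 / 2180 = 0.1748 d = 4.196 h.

τ ≈ 4.20 h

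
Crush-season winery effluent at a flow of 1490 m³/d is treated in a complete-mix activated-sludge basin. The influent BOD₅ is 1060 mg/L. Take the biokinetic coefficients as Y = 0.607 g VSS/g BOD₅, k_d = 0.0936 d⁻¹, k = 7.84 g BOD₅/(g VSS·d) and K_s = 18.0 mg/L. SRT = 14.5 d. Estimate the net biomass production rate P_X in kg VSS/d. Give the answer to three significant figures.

P_X ≈ 406 kg VSS/d

From the Monod/SRT balance for a CMAS, S = K_s·(1+k_d θ_c)/[θ_c·(Y k − k_d) − 1] = 18.0 × (1 + 0.0936 × 14.5) / [14.5 × (0.607 × 7.84 − 0.0936) − 1] = 42.43 / 66.65 = 0.6366 mg/L.
The observed yield is Y_obs = Y/(1 + k_d·θ_c) = 0.607 / (1 + 0.0936 × 14.5) = 0.607 / 2.357 = 0.2575 g VSS per g BOD₅ removed.
Substrate removed = Q·(S₀ − S) = 1490 m³/d × (1060 − 0.637) g/m³ = 1.58×10^6 g/d = 1578 kg/d.
Biomass produced: P_X = Y_obs·Q·ΔS = 0.2575 × 1578 ≈ 406.5 kg VSS/d.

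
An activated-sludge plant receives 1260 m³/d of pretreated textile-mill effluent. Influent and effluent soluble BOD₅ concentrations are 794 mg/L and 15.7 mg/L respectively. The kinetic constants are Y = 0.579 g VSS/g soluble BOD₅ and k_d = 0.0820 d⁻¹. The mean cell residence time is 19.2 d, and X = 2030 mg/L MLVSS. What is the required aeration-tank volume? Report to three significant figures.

From the SRT design equation V = Y Q (S₀−S) θ_c / [X (1 + k_d θ_c)] = 0.579 × 1260 × (794 − 15.7) × 19.2 / [2030 × (1 + 0.0820 × 19.2)] = 1.09×10^7 / 5226 = 2086 m³.

V ≈ 2090 m³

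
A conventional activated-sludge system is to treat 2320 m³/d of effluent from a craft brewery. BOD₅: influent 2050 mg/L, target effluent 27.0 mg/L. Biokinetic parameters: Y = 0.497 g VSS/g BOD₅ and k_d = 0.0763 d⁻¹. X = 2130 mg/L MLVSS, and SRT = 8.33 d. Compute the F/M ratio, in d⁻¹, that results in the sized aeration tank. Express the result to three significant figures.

F/M ≈ 0.400 d⁻¹

Steady-state biomass mass balance: V·X·(1 + k_d·θ_c) = Y·Q·(S₀ − S)·θ_c, so V = 0.497 × 2320 × (2050 − 27.0) × 8.33 / [2130 × (1 + 0.0763 × 8.33)] = 1.94×10^7 / 3484 = 5577 m³.
Food-to-microorganism ratio F/M = Q S₀ / (V X) = 2320 × 2050 / (5577 × 2130) = 0.4003 d⁻¹.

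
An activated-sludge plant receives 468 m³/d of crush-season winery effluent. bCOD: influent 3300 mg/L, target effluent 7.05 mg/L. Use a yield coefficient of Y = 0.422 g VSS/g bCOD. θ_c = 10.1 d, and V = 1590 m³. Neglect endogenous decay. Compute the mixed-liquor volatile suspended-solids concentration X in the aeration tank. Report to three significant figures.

X ≈ 4130 mg/L

From V·X = Y·Q·(S₀ − S)·θ_c (decay neglected): X = 0.422 × 468 × (3300 − 7.05) × 10.1 / 1590 = 4131 mg/L.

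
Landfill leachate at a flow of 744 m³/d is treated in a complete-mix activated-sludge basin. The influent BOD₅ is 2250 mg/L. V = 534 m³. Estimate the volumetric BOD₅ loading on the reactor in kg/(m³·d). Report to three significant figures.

L_v ≈ 3.13 kg BOD₅/(m³·d)

Applied BOD₅ load per unit volume = Q·S₀/V = (744 × 2250/1000)/534.0 = 3.135 kg BOD₅·m⁻³·d⁻¹.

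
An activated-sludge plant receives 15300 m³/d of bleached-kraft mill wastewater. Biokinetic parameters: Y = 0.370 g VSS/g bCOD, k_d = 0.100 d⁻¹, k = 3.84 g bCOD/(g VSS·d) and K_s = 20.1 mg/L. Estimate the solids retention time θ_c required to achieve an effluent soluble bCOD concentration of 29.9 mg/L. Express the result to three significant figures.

At the target effluent, Y k S/(K_s+S) = 0.370×3.84×29.9/50.00 = 0.8496 d⁻¹.
Then 1/θ_c = μ − k_d = 0.8496 − 0.100 = 0.7496 d⁻¹, giving θ_c = 1.334 d.

θ_c ≈ 1.33 d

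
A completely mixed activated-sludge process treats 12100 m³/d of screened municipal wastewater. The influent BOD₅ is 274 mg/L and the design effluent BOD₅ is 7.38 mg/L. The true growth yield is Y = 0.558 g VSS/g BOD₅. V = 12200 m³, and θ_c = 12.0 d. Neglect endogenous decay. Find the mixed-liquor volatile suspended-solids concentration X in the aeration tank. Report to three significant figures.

X = Y·Q·ΔS·θ_c / V = 0.558 × 12100 × (274 − 7.38) × 12.0 / 12200 = 1771 mg/L.

X ≈ 1770 mg/L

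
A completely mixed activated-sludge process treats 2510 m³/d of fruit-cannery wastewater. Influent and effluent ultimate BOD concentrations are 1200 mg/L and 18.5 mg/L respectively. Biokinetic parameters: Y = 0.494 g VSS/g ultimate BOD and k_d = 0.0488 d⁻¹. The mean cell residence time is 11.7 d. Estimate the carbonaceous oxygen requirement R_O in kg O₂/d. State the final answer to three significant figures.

Observed yield with endogenous decay: Y_obs = Y / (1 + k_d·θ_c) = 0.494 / (1 + 0.0488 × 11.7) = 0.494 / 1.571 = 0.3145 g VSS/g ultimate BOD.
Q·(S₀ − S) = 2510 × (1200 − 18.5) × 10⁻³ = 2966 kg/d removed.
P_X = Y_obs·Q·(S₀ − S) = 0.3145 × 2966 = 932.5 kg VSS/d.
R_O = Q·ΔS − 1.42 P_X = 2966 − 1324 = 1641 kg O₂/d.

R_O ≈ 1640 kg O₂/d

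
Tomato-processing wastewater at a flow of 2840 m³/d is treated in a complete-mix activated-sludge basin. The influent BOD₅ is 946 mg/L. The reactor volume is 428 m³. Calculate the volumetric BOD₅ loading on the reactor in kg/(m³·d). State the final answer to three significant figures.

Volumetric loading L_v = Q·S₀ / V = 2840 × 946 g/m³ / 428.0 m³ = 6277 g/(m³·d) = 6.277 kg BOD₅/(m³·d).

L_v ≈ 6.28 kg BOD₅/(m³·d)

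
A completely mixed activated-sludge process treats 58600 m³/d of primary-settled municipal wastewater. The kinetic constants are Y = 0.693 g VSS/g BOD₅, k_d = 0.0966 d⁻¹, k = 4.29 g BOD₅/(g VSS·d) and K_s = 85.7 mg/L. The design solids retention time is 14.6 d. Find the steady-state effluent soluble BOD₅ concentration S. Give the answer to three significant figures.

S ≈ 5.04 mg/L

For a completely mixed reactor with recycle the Lawrence–McCarty relation gives S = K_s·(1 + k_d·θ_c) / [θ_c·(Y·k − k_d) − 1] = 85.7 × (1 + 0.0966 × 14.6) / [14.6 × (0.693 × 4.29 − 0.0966) − 1] = 206.6 / 41.00 = 5.039 mg/L.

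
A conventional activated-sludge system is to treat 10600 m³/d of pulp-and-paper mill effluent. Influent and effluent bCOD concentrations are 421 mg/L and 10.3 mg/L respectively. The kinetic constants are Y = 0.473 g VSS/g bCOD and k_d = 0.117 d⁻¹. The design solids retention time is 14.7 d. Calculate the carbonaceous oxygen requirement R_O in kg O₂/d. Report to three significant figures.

R_O ≈ 3280 kg O₂/d

The observed yield is Y_obs = Y/(1 + k_d·θ_c) = 0.473 / (1 + 0.117 × 14.7) = 0.473 / 2.720 = 0.1739 g VSS per g bCOD removed.
Substrate removed = Q·(S₀ − S) = 10600 m³/d × (421 − 10.3) g/m³ = 4.35×10^6 g/d = 4353 kg/d.
Net sludge production P_X = 0.1739 × 4353 = 757.1 kg VSS/d.
R_O = Q·ΔS − 1.42 P_X = 4353 − 1075 = 3278 kg O₂/d.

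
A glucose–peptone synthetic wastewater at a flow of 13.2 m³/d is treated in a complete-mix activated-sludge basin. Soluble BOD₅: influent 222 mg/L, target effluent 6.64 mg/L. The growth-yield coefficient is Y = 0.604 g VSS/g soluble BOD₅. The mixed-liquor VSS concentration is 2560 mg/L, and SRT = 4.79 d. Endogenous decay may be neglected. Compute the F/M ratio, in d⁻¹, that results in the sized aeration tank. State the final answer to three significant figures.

With k_d = 0 the design equation reduces to V = Y Q (S₀−S) θ_c / X = 0.604 × 13.2 × (222 − 6.64) × 4.79 / 2560 = 3.213 m³.
Food-to-microorganism ratio F/M = Q S₀ / (V X) = 13.2 × 222 / (3.213 × 2560) = 0.3563 d⁻¹.

F/M ≈ 0.356 d⁻¹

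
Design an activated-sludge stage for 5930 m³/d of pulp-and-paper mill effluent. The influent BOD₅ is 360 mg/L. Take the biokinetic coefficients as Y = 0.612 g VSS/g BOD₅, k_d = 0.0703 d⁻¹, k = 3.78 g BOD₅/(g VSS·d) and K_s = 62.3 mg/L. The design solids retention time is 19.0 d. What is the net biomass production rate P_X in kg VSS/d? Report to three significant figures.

From the Monod/SRT balance for a CMAS, S = K_s·(1+k_d θ_c)/[θ_c·(Y k − k_d) − 1] = 62.3 × (1 + 0.0703 × 19.0) / [19.0 × (0.612 × 3.78 − 0.0703) − 1] = 145.5 / 41.62 = 3.496 mg/L.
Y_obs = Y / (1 + k_d θ_c) = 0.612 / (1 + 0.0703 × 19.0) = 0.612 / 2.336 = 0.2620.
Mass of BOD₅ removed per day: Q(S₀ − S) = 5930 × 356.5 g/m³ = 2114 kg/d.
Biomass produced: P_X = Y_obs·Q·ΔS = 0.2620 × 2114 ≈ 553.9 kg VSS/d.

P_X ≈ 554 kg VSS/d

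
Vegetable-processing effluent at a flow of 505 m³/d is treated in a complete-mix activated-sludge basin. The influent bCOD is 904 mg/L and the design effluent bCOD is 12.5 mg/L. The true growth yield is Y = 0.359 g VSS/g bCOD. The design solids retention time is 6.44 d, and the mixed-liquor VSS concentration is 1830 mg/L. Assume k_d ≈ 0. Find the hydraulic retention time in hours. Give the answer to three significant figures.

τ ≈ 27.0 h

V·X = Y·Q·ΔS·θ_c gives V = 0.359 × 505 × (904 − 12.5) × 6.44 / 1830 = 568.8 m³.
τ = V/Q = 568.8/505 = 1.126 d, or 27.03 h.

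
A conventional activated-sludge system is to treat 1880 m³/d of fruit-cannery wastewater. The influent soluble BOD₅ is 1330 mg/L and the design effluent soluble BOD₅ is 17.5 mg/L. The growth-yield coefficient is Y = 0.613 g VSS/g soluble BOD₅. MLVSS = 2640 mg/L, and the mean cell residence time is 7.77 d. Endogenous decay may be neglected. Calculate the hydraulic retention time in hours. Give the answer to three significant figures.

With k_d = 0 the design equation reduces to V = Y Q (S₀−S) θ_c / X = 0.613 × 1880 × (1330 − 17.5) × 7.77 / 2640 = 4452 m³.
τ = V/Q = 4452/1880 = 2.368 d, or 56.83 h.

τ ≈ 56.8 h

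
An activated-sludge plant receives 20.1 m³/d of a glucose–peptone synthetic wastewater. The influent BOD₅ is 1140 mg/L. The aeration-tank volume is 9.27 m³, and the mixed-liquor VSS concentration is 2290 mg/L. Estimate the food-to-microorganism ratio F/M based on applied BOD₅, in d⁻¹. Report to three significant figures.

F/M ≈ 1.08 d⁻¹

Food-to-microorganism ratio F/M = Q S₀ / (V X) = 20.1 × 1140 / (9.270 × 2290) = 1.079 d⁻¹.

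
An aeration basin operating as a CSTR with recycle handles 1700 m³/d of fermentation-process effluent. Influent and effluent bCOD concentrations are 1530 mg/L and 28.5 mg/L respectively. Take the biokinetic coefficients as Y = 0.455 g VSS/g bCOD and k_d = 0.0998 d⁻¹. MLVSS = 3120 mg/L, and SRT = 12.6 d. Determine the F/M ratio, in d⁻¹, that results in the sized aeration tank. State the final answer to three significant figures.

Steady-state biomass mass balance: V·X·(1 + k_d·θ_c) = Y·Q·(S₀ − S)·θ_c, so V = 0.455 × 1700 × (1530 − 28.5) × 12.6 / [3120 × (1 + 0.0998 × 12.6)] = 1.46×10^7 / 7043 = 2078 m³.
Food-to-microorganism ratio F/M = Q S₀ / (V X) = 1700 × 1530 / (2078 × 3120) = 0.4012 d⁻¹.

F/M ≈ 0.401 d⁻¹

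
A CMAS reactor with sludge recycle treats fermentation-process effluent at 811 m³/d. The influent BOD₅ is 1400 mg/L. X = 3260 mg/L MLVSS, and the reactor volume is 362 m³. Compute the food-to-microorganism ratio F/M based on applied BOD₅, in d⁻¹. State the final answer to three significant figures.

Food-to-microorganism ratio F/M = Q S₀ / (V X) = 811 × 1400 / (362.0 × 3260) = 0.9621 d⁻¹.

F/M ≈ 0.962 d⁻¹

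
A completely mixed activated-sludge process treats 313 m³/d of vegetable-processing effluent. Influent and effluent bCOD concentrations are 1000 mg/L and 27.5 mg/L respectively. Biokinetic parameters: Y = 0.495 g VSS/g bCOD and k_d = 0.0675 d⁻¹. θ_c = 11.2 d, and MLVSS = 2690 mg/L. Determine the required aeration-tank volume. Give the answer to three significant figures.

From the SRT design equation V = Y Q (S₀−S) θ_c / [X (1 + k_d θ_c)] = 0.495 × 313 × (1000 − 27.5) × 11.2 / [2690 × (1 + 0.0675 × 11.2)] = 1.69×10^6 / 4724 = 357.3 m³.

V ≈ 357 m³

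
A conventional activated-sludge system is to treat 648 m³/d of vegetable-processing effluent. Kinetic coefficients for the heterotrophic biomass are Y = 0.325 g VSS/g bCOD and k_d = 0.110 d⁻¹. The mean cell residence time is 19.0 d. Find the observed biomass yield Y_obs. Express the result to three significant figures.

Y_obs ≈ 0.105 g VSS/g bCOD

The observed yield is Y_obs = Y/(1 + k_d·θ_c) = 0.325 / (1 + 0.110 × 19.0) = 0.325 / 3.090 = 0.1052 g VSS per g bCOD removed.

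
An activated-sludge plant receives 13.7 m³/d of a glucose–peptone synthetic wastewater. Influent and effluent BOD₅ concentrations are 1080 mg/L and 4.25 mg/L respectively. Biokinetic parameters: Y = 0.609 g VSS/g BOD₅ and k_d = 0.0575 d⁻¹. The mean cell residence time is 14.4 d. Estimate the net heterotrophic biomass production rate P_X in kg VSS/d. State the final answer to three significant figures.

Correct the yield for decay: Y_obs = Y/(1 + k_d θ_c) = 0.609 / (1 + 0.0575 × 14.4) = 0.609 / 1.828 = 0.3332.
Mass of BOD₅ removed per day: Q(S₀ − S) = 13.7 × 1076 g/m³ = 14.74 kg/d.
P_X = Y_obs · Q(S₀ − S) = 0.3332 × 14.74 = 4.910 kg VSS/d.

P_X ≈ 4.91 kg VSS/d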